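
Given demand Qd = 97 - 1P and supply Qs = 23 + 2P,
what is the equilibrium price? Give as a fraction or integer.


At equilibrium, Qd = Qs.
97 - 1P = 23 + 2P
97 - 23 = 1P + 2P
74 = 3P
P* = 74/3 = 74/3

74/3


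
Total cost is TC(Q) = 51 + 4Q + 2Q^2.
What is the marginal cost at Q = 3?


MC = dTC/dQ = 4 + 2*2*Q
At Q = 3:
MC = 4 + 4*3
MC = 4 + 12 = 16

16


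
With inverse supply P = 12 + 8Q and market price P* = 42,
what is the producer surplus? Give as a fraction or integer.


Minimum supply price (at Q=0): P_min = 12
Quantity supplied at P* = 42:
Q* = (42 - 12)/8 = 15/4
PS = (1/2) * Q* * (P* - P_min)
PS = (1/2) * 15/4 * (42 - 12)
PS = (1/2) * 15/4 * 30 = 225/4

225/4


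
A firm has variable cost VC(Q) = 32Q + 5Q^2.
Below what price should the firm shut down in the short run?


AVC(Q) = VC(Q)/Q = 32 + 5Q
AVC is increasing in Q, so minimum AVC is at Q -> 0+.
Min AVC = 32
The firm should shut down if P < 32.

32


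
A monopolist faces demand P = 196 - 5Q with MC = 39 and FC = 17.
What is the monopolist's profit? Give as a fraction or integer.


MR = MC: 196 - 10Q = 39
Q* = 157/10
P* = 196 - 5*157/10 = 235/2
Profit = (P* - MC)*Q* - FC
= (235/2 - 39)*157/10 - 17
= 157/2*157/10 - 17
= 24649/20 - 17 = 24309/20

24309/20


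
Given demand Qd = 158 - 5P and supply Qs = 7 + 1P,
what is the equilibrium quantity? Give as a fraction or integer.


First find equilibrium price:
158 - 5P = 7 + 1P
P* = 151/6 = 151/6
Then substitute into demand:
Q* = 158 - 5 * 151/6 = 193/6

193/6


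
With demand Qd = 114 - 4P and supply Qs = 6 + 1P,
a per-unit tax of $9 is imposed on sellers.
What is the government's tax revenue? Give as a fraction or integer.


With tax on sellers, new supply: Qs' = 6 + 1(P - 9)
= 1P - 3
New equilibrium quantity:
Q_new = 102/5
Tax revenue = tax * Q_new = 9 * 102/5 = 918/5

918/5


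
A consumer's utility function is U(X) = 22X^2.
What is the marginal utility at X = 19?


MU = dU/dX = 22*2*X^(2-1)
MU = 44*X^1
At X = 19:
MU = 44 * 19^1
MU = 44 * 19 = 836

836


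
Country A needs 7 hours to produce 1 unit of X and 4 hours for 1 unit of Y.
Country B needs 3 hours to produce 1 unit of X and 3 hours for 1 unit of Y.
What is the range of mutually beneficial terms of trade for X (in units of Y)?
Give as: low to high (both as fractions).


Opportunity cost of X for Country A = hours_X / hours_Y = 7/4 = 7/4 units of Y
Opportunity cost of X for Country B = hours_X / hours_Y = 3/3 = 1 units of Y
Terms of trade must be between the two opportunity costs.
Range: 1 to 7/4

1 to 7/4


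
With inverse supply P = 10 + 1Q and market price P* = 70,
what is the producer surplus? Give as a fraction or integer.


Minimum supply price (at Q=0): P_min = 10
Quantity supplied at P* = 70:
Q* = (70 - 10)/1 = 60
PS = (1/2) * Q* * (P* - P_min)
PS = (1/2) * 60 * (70 - 10)
PS = (1/2) * 60 * 60 = 1800

1800


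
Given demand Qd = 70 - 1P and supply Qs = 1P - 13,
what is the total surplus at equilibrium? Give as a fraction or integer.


Find equilibrium: 70 - 1P = 1P - 13
70 + 13 = 2P
P* = 83/2 = 83/2
Q* = 1*83/2 - 13 = 57/2
Inverse demand: P = 70 - Q/1, so P_max = 70
Inverse supply: P = 13 + Q/1, so P_min = 13
CS = (1/2) * 57/2 * (70 - 83/2) = 3249/8
PS = (1/2) * 57/2 * (83/2 - 13) = 3249/8
TS = CS + PS = 3249/8 + 3249/8 = 3249/4

3249/4


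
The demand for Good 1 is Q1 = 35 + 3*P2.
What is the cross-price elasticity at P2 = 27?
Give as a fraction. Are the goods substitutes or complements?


dQ1/dP2 = 3
At P2 = 27: Q1 = 35 + 3*27 = 116
Exy = (dQ1/dP2)(P2/Q1) = 3 * 27 / 116 = 81/116
Since Exy > 0, the goods are substitutes.

81/116 (substitutes)


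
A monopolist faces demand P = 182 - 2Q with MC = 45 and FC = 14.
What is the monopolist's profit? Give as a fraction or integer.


MR = MC: 182 - 4Q = 45
Q* = 137/4
P* = 182 - 2*137/4 = 227/2
Profit = (P* - MC)*Q* - FC
= (227/2 - 45)*137/4 - 14
= 137/2*137/4 - 14
= 18769/8 - 14 = 18657/8

18657/8


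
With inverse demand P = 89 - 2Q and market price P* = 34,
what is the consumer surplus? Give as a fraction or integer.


Maximum willingness to pay (at Q=0): P_max = 89
Quantity demanded at P* = 34:
Q* = (89 - 34)/2 = 55/2
CS = (1/2) * Q* * (P_max - P*)
CS = (1/2) * 55/2 * (89 - 34)
CS = (1/2) * 55/2 * 55 = 3025/4

3025/4


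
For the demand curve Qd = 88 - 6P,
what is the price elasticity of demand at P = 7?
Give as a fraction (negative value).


dQ/dP = -6
At P = 7: Q = 88 - 6*7 = 46
E = (dQ/dP)(P/Q) = (-6)(7/46) = -21/23

-21/23


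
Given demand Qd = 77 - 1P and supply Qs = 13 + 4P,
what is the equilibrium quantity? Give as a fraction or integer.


First find equilibrium price:
77 - 1P = 13 + 4P
P* = 64/5 = 64/5
Then substitute into demand:
Q* = 77 - 1 * 64/5 = 321/5

321/5


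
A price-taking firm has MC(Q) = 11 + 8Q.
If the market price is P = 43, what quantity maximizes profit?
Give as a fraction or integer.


In perfect competition, profit is maximized where P = MC.
43 = 11 + 8Q
32 = 8Q
Q* = 32/8 = 4

4


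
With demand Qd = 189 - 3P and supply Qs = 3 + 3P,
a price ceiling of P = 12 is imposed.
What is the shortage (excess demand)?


At P = 12:
Qd = 189 - 3*12 = 153
Qs = 3 + 3*12 = 39
Shortage = Qd - Qs = 153 - 39 = 114

114


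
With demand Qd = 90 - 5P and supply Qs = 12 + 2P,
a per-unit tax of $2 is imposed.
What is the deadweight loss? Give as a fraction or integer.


Pre-tax equilibrium quantity: Q* = 240/7
Post-tax equilibrium quantity: Q_tax = 220/7
Reduction in quantity: Q* - Q_tax = 20/7
DWL = (1/2) * tax * (Q* - Q_tax)
DWL = (1/2) * 2 * 20/7 = 20/7

20/7


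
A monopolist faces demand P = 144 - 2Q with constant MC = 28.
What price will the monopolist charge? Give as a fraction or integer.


MR = 144 - 4Q
Set MR = MC: 144 - 4Q = 28
Q* = 29
Substitute into demand:
P* = 144 - 2*29 = 86

86


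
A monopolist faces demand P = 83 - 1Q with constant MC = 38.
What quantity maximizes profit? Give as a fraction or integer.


TR = P*Q = (83 - 1Q)Q = 83Q - 1Q^2
MR = dTR/dQ = 83 - 2Q
Set MR = MC:
83 - 2Q = 38
45 = 2Q
Q* = 45/2 = 45/2

45/2


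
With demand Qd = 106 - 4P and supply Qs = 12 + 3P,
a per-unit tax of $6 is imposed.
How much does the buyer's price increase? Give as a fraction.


With a per-unit tax, the buyer's price increase depends on relative slopes.
Supply slope: d = 3, Demand slope: b = 4
Buyer's price increase = d * tax / (b + d)
= 3 * 6 / (4 + 3)
= 18 / 7 = 18/7

18/7


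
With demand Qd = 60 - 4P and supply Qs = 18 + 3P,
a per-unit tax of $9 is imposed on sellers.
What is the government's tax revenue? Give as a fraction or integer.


With tax on sellers, new supply: Qs' = 18 + 3(P - 9)
= 3P - 9
New equilibrium quantity:
Q_new = 144/7
Tax revenue = tax * Q_new = 9 * 144/7 = 1296/7

1296/7


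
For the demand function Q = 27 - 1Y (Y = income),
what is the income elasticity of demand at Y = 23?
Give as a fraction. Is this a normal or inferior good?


dQ/dY = -1
At Y = 23: Q = 27 - 1*23 = 4
Ey = (dQ/dY)(Y/Q) = -1 * 23 / 4 = -23/4
Since Ey < 0, this is a inferior good.

-23/4 (inferior good)


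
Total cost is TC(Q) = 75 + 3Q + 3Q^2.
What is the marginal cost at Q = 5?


MC = dTC/dQ = 3 + 2*3*Q
At Q = 5:
MC = 3 + 6*5
MC = 3 + 30 = 33

33


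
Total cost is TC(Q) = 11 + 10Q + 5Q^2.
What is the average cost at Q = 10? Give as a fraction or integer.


TC(10) = 11 + 10*10 + 5*10^2
TC(10) = 11 + 100 + 500 = 611
AC = TC/Q = 611/10 = 611/10

611/10


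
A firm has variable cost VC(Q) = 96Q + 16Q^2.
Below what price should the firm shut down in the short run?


AVC(Q) = VC(Q)/Q = 96 + 16Q
AVC is increasing in Q, so minimum AVC is at Q -> 0+.
Min AVC = 96
The firm should shut down if P < 96.

96


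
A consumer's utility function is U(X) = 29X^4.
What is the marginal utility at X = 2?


MU = dU/dX = 29*4*X^(4-1)
MU = 116*X^3
At X = 2:
MU = 116 * 2^3
MU = 116 * 8 = 928

928


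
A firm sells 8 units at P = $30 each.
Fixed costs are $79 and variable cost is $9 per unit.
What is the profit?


Total Revenue = P * Q = 30 * 8 = $240
Total Cost = FC + VC*Q = 79 + 9*8 = $151
Profit = TR - TC = 240 - 151 = $89

$89


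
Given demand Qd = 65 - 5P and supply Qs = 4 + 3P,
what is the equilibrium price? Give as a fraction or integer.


At equilibrium, Qd = Qs.
65 - 5P = 4 + 3P
65 - 4 = 5P + 3P
61 = 8P
P* = 61/8 = 61/8

61/8


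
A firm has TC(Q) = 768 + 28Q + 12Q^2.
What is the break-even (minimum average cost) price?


AC(Q) = 768/Q + 28 + 12Q
To minimize: dAC/dQ = -768/Q^2 + 12 = 0
Q^2 = 768/12 = 64
Q* = 8
Min AC = 768/8 + 28 + 12*8
Min AC = 96 + 28 + 96 = 220

220


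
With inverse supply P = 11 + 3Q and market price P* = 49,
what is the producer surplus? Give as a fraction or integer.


Minimum supply price (at Q=0): P_min = 11
Quantity supplied at P* = 49:
Q* = (49 - 11)/3 = 38/3
PS = (1/2) * Q* * (P* - P_min)
PS = (1/2) * 38/3 * (49 - 11)
PS = (1/2) * 38/3 * 38 = 722/3

722/3


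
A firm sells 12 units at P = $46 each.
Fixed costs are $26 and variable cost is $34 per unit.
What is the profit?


Total Revenue = P * Q = 46 * 12 = $552
Total Cost = FC + VC*Q = 26 + 34*12 = $434
Profit = TR - TC = 552 - 434 = $118

$118


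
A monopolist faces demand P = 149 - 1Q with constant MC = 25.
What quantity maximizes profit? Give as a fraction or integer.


TR = P*Q = (149 - 1Q)Q = 149Q - 1Q^2
MR = dTR/dQ = 149 - 2Q
Set MR = MC:
149 - 2Q = 25
124 = 2Q
Q* = 124/2 = 62

62


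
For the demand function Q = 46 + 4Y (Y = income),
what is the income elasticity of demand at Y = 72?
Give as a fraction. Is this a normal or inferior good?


dQ/dY = 4
At Y = 72: Q = 46 + 4*72 = 334
Ey = (dQ/dY)(Y/Q) = 4 * 72 / 334 = 144/167
Since Ey > 0, this is a normal good.

144/167 (normal good)


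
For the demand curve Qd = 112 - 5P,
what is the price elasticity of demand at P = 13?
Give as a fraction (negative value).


dQ/dP = -5
At P = 13: Q = 112 - 5*13 = 47
E = (dQ/dP)(P/Q) = (-5)(13/47) = -65/47

-65/47


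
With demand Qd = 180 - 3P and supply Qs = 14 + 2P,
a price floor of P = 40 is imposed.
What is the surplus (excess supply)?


At P = 40:
Qd = 180 - 3*40 = 60
Qs = 14 + 2*40 = 94
Surplus = Qs - Qd = 94 - 60 = 34

34


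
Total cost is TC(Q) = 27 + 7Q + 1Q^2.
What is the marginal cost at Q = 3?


MC = dTC/dQ = 7 + 2*1*Q
At Q = 3:
MC = 7 + 2*3
MC = 7 + 6 = 13

13


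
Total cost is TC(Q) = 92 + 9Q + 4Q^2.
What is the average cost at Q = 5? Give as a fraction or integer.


TC(5) = 92 + 9*5 + 4*5^2
TC(5) = 92 + 45 + 100 = 237
AC = TC/Q = 237/5 = 237/5

237/5


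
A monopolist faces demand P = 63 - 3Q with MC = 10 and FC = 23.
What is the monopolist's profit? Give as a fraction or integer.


MR = MC: 63 - 6Q = 10
Q* = 53/6
P* = 63 - 3*53/6 = 73/2
Profit = (P* - MC)*Q* - FC
= (73/2 - 10)*53/6 - 23
= 53/2*53/6 - 23
= 2809/12 - 23 = 2533/12

2533/12


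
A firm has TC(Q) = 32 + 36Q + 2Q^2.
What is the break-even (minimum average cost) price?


AC(Q) = 32/Q + 36 + 2Q
To minimize: dAC/dQ = -32/Q^2 + 2 = 0
Q^2 = 32/2 = 16
Q* = 4
Min AC = 32/4 + 36 + 2*4
Min AC = 8 + 36 + 8 = 52

52


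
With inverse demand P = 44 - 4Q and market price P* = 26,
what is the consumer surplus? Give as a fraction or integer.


Maximum willingness to pay (at Q=0): P_max = 44
Quantity demanded at P* = 26:
Q* = (44 - 26)/4 = 9/2
CS = (1/2) * Q* * (P_max - P*)
CS = (1/2) * 9/2 * (44 - 26)
CS = (1/2) * 9/2 * 18 = 81/2

81/2


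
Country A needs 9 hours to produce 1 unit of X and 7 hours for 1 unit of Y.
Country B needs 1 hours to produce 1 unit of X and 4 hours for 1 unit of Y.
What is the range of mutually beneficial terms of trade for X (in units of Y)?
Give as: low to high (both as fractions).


Opportunity cost of X for Country A = hours_X / hours_Y = 9/7 = 9/7 units of Y
Opportunity cost of X for Country B = hours_X / hours_Y = 1/4 = 1/4 units of Y
Terms of trade must be between the two opportunity costs.
Range: 1/4 to 9/7

1/4 to 9/7


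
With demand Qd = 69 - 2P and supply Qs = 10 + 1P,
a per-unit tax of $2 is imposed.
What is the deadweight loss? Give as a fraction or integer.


Pre-tax equilibrium quantity: Q* = 89/3
Post-tax equilibrium quantity: Q_tax = 85/3
Reduction in quantity: Q* - Q_tax = 4/3
DWL = (1/2) * tax * (Q* - Q_tax)
DWL = (1/2) * 2 * 4/3 = 4/3

4/3


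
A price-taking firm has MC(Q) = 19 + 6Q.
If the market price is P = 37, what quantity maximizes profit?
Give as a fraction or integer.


In perfect competition, profit is maximized where P = MC.
37 = 19 + 6Q
18 = 6Q
Q* = 18/6 = 3

3


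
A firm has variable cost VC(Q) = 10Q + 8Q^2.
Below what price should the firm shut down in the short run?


AVC(Q) = VC(Q)/Q = 10 + 8Q
AVC is increasing in Q, so minimum AVC is at Q -> 0+.
Min AVC = 10
The firm should shut down if P < 10.

10


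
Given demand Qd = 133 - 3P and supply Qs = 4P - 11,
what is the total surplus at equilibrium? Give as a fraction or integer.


Find equilibrium: 133 - 3P = 4P - 11
133 + 11 = 7P
P* = 144/7 = 144/7
Q* = 4*144/7 - 11 = 499/7
Inverse demand: P = 133/3 - Q/3, so P_max = 133/3
Inverse supply: P = 11/4 + Q/4, so P_min = 11/4
CS = (1/2) * 499/7 * (133/3 - 144/7) = 249001/294
PS = (1/2) * 499/7 * (144/7 - 11/4) = 249001/392
TS = CS + PS = 249001/294 + 249001/392 = 249001/168

249001/168


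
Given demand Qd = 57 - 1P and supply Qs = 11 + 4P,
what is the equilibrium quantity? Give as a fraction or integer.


First find equilibrium price:
57 - 1P = 11 + 4P
P* = 46/5 = 46/5
Then substitute into demand:
Q* = 57 - 1 * 46/5 = 239/5

239/5


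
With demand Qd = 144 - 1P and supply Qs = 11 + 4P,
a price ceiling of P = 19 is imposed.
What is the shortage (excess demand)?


At P = 19:
Qd = 144 - 1*19 = 125
Qs = 11 + 4*19 = 87
Shortage = Qd - Qs = 125 - 87 = 38

38


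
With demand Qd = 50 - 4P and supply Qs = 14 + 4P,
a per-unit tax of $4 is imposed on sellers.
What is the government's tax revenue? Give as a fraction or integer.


With tax on sellers, new supply: Qs' = 14 + 4(P - 4)
= 4P - 2
New equilibrium quantity:
Q_new = 24
Tax revenue = tax * Q_new = 4 * 24 = 96

96


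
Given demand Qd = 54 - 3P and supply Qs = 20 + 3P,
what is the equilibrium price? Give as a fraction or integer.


At equilibrium, Qd = Qs.
54 - 3P = 20 + 3P
54 - 20 = 3P + 3P
34 = 6P
P* = 34/6 = 17/3

17/3


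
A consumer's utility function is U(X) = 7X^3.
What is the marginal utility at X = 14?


MU = dU/dX = 7*3*X^(3-1)
MU = 21*X^2
At X = 14:
MU = 21 * 14^2
MU = 21 * 196 = 4116

4116


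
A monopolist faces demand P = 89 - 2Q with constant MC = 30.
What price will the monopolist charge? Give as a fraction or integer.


MR = 89 - 4Q
Set MR = MC: 89 - 4Q = 30
Q* = 59/4
Substitute into demand:
P* = 89 - 2*59/4 = 119/2

119/2


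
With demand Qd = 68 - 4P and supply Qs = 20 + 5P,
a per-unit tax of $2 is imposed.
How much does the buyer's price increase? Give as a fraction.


With a per-unit tax, the buyer's price increase depends on relative slopes.
Supply slope: d = 5, Demand slope: b = 4
Buyer's price increase = d * tax / (b + d)
= 5 * 2 / (4 + 5)
= 10 / 9 = 10/9

10/9


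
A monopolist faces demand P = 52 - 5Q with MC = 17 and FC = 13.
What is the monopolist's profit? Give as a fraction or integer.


MR = MC: 52 - 10Q = 17
Q* = 7/2
P* = 52 - 5*7/2 = 69/2
Profit = (P* - MC)*Q* - FC
= (69/2 - 17)*7/2 - 13
= 35/2*7/2 - 13
= 245/4 - 13 = 193/4

193/4


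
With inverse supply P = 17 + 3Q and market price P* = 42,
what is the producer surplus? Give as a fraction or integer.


Minimum supply price (at Q=0): P_min = 17
Quantity supplied at P* = 42:
Q* = (42 - 17)/3 = 25/3
PS = (1/2) * Q* * (P* - P_min)
PS = (1/2) * 25/3 * (42 - 17)
PS = (1/2) * 25/3 * 25 = 625/6

625/6


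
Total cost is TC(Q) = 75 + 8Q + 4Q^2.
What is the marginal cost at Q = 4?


MC = dTC/dQ = 8 + 2*4*Q
At Q = 4:
MC = 8 + 8*4
MC = 8 + 32 = 40

40


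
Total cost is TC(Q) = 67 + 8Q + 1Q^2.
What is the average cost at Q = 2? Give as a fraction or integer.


TC(2) = 67 + 8*2 + 1*2^2
TC(2) = 67 + 16 + 4 = 87
AC = TC/Q = 87/2 = 87/2

87/2


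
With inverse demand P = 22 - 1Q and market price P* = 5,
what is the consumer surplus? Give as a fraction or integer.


Maximum willingness to pay (at Q=0): P_max = 22
Quantity demanded at P* = 5:
Q* = (22 - 5)/1 = 17
CS = (1/2) * Q* * (P_max - P*)
CS = (1/2) * 17 * (22 - 5)
CS = (1/2) * 17 * 17 = 289/2

289/2


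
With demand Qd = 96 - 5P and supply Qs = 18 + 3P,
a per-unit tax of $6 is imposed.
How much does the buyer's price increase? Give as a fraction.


With a per-unit tax, the buyer's price increase depends on relative slopes.
Supply slope: d = 3, Demand slope: b = 5
Buyer's price increase = d * tax / (b + d)
= 3 * 6 / (5 + 3)
= 18 / 8 = 9/4

9/4


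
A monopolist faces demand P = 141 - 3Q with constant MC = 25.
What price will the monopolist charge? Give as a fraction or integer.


MR = 141 - 6Q
Set MR = MC: 141 - 6Q = 25
Q* = 58/3
Substitute into demand:
P* = 141 - 3*58/3 = 83

83


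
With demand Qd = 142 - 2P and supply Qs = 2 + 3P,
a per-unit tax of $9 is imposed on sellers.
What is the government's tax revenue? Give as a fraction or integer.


With tax on sellers, new supply: Qs' = 2 + 3(P - 9)
= 3P - 25
New equilibrium quantity:
Q_new = 376/5
Tax revenue = tax * Q_new = 9 * 376/5 = 3384/5

3384/5


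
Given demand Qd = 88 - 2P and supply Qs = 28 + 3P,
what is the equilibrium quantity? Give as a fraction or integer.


First find equilibrium price:
88 - 2P = 28 + 3P
P* = 60/5 = 12
Then substitute into demand:
Q* = 88 - 2 * 12 = 64

64


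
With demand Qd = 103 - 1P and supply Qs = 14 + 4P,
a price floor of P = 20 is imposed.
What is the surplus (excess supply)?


At P = 20:
Qd = 103 - 1*20 = 83
Qs = 14 + 4*20 = 94
Surplus = Qs - Qd = 94 - 83 = 11

11


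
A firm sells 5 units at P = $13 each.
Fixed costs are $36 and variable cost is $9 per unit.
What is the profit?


Total Revenue = P * Q = 13 * 5 = $65
Total Cost = FC + VC*Q = 36 + 9*5 = $81
Profit = TR - TC = 65 - 81 = $-16

$-16


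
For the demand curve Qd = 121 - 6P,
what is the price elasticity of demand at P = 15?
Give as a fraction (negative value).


dQ/dP = -6
At P = 15: Q = 121 - 6*15 = 31
E = (dQ/dP)(P/Q) = (-6)(15/31) = -90/31

-90/31


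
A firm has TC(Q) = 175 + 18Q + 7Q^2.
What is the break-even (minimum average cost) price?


AC(Q) = 175/Q + 18 + 7Q
To minimize: dAC/dQ = -175/Q^2 + 7 = 0
Q^2 = 175/7 = 25
Q* = 5
Min AC = 175/5 + 18 + 7*5
Min AC = 35 + 18 + 35 = 88

88


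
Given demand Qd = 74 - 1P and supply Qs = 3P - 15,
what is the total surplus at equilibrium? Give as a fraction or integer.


Find equilibrium: 74 - 1P = 3P - 15
74 + 15 = 4P
P* = 89/4 = 89/4
Q* = 3*89/4 - 15 = 207/4
Inverse demand: P = 74 - Q/1, so P_max = 74
Inverse supply: P = 5 + Q/3, so P_min = 5
CS = (1/2) * 207/4 * (74 - 89/4) = 42849/32
PS = (1/2) * 207/4 * (89/4 - 5) = 14283/32
TS = CS + PS = 42849/32 + 14283/32 = 14283/8

14283/8


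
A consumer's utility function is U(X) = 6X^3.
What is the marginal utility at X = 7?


MU = dU/dX = 6*3*X^(3-1)
MU = 18*X^2
At X = 7:
MU = 18 * 7^2
MU = 18 * 49 = 882

882


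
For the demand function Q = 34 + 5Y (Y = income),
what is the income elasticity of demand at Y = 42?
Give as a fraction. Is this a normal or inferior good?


dQ/dY = 5
At Y = 42: Q = 34 + 5*42 = 244
Ey = (dQ/dY)(Y/Q) = 5 * 42 / 244 = 105/122
Since Ey > 0, this is a normal good.

105/122 (normal good)


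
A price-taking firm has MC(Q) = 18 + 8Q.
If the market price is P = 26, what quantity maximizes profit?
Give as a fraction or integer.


In perfect competition, profit is maximized where P = MC.
26 = 18 + 8Q
8 = 8Q
Q* = 8/8 = 1

1


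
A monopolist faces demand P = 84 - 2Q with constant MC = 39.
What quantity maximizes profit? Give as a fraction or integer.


TR = P*Q = (84 - 2Q)Q = 84Q - 2Q^2
MR = dTR/dQ = 84 - 4Q
Set MR = MC:
84 - 4Q = 39
45 = 4Q
Q* = 45/4 = 45/4

45/4


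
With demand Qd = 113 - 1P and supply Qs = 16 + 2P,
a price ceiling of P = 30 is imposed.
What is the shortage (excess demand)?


At P = 30:
Qd = 113 - 1*30 = 83
Qs = 16 + 2*30 = 76
Shortage = Qd - Qs = 83 - 76 = 7

7


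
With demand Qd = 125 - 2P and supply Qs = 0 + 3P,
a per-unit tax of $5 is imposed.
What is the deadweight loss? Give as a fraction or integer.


Pre-tax equilibrium quantity: Q* = 75
Post-tax equilibrium quantity: Q_tax = 69
Reduction in quantity: Q* - Q_tax = 6
DWL = (1/2) * tax * (Q* - Q_tax)
DWL = (1/2) * 5 * 6 = 15

15


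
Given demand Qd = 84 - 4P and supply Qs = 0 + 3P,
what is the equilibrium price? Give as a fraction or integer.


At equilibrium, Qd = Qs.
84 - 4P = 0 + 3P
84 - 0 = 4P + 3P
84 = 7P
P* = 84/7 = 12

12


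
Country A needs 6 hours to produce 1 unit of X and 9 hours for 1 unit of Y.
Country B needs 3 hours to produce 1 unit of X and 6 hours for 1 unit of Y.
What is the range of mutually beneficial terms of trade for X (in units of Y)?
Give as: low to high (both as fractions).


Opportunity cost of X for Country A = hours_X / hours_Y = 6/9 = 2/3 units of Y
Opportunity cost of X for Country B = hours_X / hours_Y = 3/6 = 1/2 units of Y
Terms of trade must be between the two opportunity costs.
Range: 1/2 to 2/3

1/2 to 2/3


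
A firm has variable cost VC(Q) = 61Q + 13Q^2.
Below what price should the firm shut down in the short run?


AVC(Q) = VC(Q)/Q = 61 + 13Q
AVC is increasing in Q, so minimum AVC is at Q -> 0+.
Min AVC = 61
The firm should shut down if P < 61.

61


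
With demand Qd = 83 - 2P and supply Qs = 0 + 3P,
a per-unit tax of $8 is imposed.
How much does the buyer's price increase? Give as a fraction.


With a per-unit tax, the buyer's price increase depends on relative slopes.
Supply slope: d = 3, Demand slope: b = 2
Buyer's price increase = d * tax / (b + d)
= 3 * 8 / (2 + 3)
= 24 / 5 = 24/5

24/5


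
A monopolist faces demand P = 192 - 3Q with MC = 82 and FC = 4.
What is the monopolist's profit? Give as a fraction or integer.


MR = MC: 192 - 6Q = 82
Q* = 55/3
P* = 192 - 3*55/3 = 137
Profit = (P* - MC)*Q* - FC
= (137 - 82)*55/3 - 4
= 55*55/3 - 4
= 3025/3 - 4 = 3013/3

3013/3


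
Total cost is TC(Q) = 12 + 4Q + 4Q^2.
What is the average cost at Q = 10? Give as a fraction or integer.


TC(10) = 12 + 4*10 + 4*10^2
TC(10) = 12 + 40 + 400 = 452
AC = TC/Q = 452/10 = 226/5

226/5


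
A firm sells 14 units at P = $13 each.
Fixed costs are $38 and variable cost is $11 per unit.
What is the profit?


Total Revenue = P * Q = 13 * 14 = $182
Total Cost = FC + VC*Q = 38 + 11*14 = $192
Profit = TR - TC = 182 - 192 = $-10

$-10


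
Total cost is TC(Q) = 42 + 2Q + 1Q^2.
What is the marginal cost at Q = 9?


MC = dTC/dQ = 2 + 2*1*Q
At Q = 9:
MC = 2 + 2*9
MC = 2 + 18 = 20

20


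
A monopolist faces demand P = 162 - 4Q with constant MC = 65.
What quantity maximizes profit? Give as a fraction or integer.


TR = P*Q = (162 - 4Q)Q = 162Q - 4Q^2
MR = dTR/dQ = 162 - 8Q
Set MR = MC:
162 - 8Q = 65
97 = 8Q
Q* = 97/8 = 97/8

97/8


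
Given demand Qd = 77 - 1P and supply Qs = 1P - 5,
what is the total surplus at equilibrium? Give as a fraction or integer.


Find equilibrium: 77 - 1P = 1P - 5
77 + 5 = 2P
P* = 82/2 = 41
Q* = 1*41 - 5 = 36
Inverse demand: P = 77 - Q/1, so P_max = 77
Inverse supply: P = 5 + Q/1, so P_min = 5
CS = (1/2) * 36 * (77 - 41) = 648
PS = (1/2) * 36 * (41 - 5) = 648
TS = CS + PS = 648 + 648 = 1296

1296


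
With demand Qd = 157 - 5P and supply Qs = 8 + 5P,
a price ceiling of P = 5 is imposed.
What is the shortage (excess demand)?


At P = 5:
Qd = 157 - 5*5 = 132
Qs = 8 + 5*5 = 33
Shortage = Qd - Qs = 132 - 33 = 99

99


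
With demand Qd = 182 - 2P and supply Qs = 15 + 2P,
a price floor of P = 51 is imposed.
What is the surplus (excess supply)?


At P = 51:
Qd = 182 - 2*51 = 80
Qs = 15 + 2*51 = 117
Surplus = Qs - Qd = 117 - 80 = 37

37


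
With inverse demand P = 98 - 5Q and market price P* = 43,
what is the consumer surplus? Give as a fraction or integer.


Maximum willingness to pay (at Q=0): P_max = 98
Quantity demanded at P* = 43:
Q* = (98 - 43)/5 = 11
CS = (1/2) * Q* * (P_max - P*)
CS = (1/2) * 11 * (98 - 43)
CS = (1/2) * 11 * 55 = 605/2

605/2


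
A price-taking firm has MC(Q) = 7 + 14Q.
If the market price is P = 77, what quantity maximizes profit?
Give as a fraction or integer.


In perfect competition, profit is maximized where P = MC.
77 = 7 + 14Q
70 = 14Q
Q* = 70/14 = 5

5


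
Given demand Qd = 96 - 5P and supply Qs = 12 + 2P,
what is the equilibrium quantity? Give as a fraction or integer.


First find equilibrium price:
96 - 5P = 12 + 2P
P* = 84/7 = 12
Then substitute into demand:
Q* = 96 - 5 * 12 = 36

36


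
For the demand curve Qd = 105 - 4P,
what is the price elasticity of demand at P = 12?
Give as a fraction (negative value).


dQ/dP = -4
At P = 12: Q = 105 - 4*12 = 57
E = (dQ/dP)(P/Q) = (-4)(12/57) = -16/19

-16/19


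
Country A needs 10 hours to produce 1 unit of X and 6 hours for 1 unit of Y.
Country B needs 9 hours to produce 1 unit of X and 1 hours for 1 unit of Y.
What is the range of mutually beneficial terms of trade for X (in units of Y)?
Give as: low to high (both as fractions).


Opportunity cost of X for Country A = hours_X / hours_Y = 10/6 = 5/3 units of Y
Opportunity cost of X for Country B = hours_X / hours_Y = 9/1 = 9 units of Y
Terms of trade must be between the two opportunity costs.
Range: 5/3 to 9

5/3 to 9


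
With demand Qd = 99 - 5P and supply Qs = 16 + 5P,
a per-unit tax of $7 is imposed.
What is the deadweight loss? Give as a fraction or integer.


Pre-tax equilibrium quantity: Q* = 115/2
Post-tax equilibrium quantity: Q_tax = 40
Reduction in quantity: Q* - Q_tax = 35/2
DWL = (1/2) * tax * (Q* - Q_tax)
DWL = (1/2) * 7 * 35/2 = 245/4

245/4


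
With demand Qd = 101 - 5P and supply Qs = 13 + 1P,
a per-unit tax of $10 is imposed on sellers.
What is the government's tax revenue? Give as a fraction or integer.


With tax on sellers, new supply: Qs' = 13 + 1(P - 10)
= 3 + 1P
New equilibrium quantity:
Q_new = 58/3
Tax revenue = tax * Q_new = 10 * 58/3 = 580/3

580/3


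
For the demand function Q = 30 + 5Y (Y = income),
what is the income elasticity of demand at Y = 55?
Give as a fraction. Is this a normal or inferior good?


dQ/dY = 5
At Y = 55: Q = 30 + 5*55 = 305
Ey = (dQ/dY)(Y/Q) = 5 * 55 / 305 = 55/61
Since Ey > 0, this is a normal good.

55/61 (normal good)


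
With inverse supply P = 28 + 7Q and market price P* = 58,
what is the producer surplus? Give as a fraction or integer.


Minimum supply price (at Q=0): P_min = 28
Quantity supplied at P* = 58:
Q* = (58 - 28)/7 = 30/7
PS = (1/2) * Q* * (P* - P_min)
PS = (1/2) * 30/7 * (58 - 28)
PS = (1/2) * 30/7 * 30 = 450/7

450/7


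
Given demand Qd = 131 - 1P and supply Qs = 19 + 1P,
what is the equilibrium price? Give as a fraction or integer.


At equilibrium, Qd = Qs.
131 - 1P = 19 + 1P
131 - 19 = 1P + 1P
112 = 2P
P* = 112/2 = 56

56


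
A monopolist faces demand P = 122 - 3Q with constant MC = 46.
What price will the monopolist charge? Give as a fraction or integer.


MR = 122 - 6Q
Set MR = MC: 122 - 6Q = 46
Q* = 38/3
Substitute into demand:
P* = 122 - 3*38/3 = 84

84


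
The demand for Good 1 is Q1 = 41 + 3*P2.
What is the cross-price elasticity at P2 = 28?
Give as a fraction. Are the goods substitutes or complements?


dQ1/dP2 = 3
At P2 = 28: Q1 = 41 + 3*28 = 125
Exy = (dQ1/dP2)(P2/Q1) = 3 * 28 / 125 = 84/125
Since Exy > 0, the goods are substitutes.

84/125 (substitutes)


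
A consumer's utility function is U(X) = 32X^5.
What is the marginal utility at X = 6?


MU = dU/dX = 32*5*X^(5-1)
MU = 160*X^4
At X = 6:
MU = 160 * 6^4
MU = 160 * 1296 = 207360

207360


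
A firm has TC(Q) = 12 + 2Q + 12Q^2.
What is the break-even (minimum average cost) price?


AC(Q) = 12/Q + 2 + 12Q
To minimize: dAC/dQ = -12/Q^2 + 12 = 0
Q^2 = 12/12 = 1
Q* = 1
Min AC = 12/1 + 2 + 12*1
Min AC = 12 + 2 + 12 = 26

26


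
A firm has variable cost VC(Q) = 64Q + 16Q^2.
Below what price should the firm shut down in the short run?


AVC(Q) = VC(Q)/Q = 64 + 16Q
AVC is increasing in Q, so minimum AVC is at Q -> 0+.
Min AVC = 64
The firm should shut down if P < 64.

64


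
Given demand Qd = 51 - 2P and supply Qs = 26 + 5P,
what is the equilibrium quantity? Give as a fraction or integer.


First find equilibrium price:
51 - 2P = 26 + 5P
P* = 25/7 = 25/7
Then substitute into demand:
Q* = 51 - 2 * 25/7 = 307/7

307/7


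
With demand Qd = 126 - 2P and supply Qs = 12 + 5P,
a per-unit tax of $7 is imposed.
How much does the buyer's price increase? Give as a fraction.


With a per-unit tax, the buyer's price increase depends on relative slopes.
Supply slope: d = 5, Demand slope: b = 2
Buyer's price increase = d * tax / (b + d)
= 5 * 7 / (2 + 5)
= 35 / 7 = 5

5


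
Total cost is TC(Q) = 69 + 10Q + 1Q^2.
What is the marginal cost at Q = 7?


MC = dTC/dQ = 10 + 2*1*Q
At Q = 7:
MC = 10 + 2*7
MC = 10 + 14 = 24

24


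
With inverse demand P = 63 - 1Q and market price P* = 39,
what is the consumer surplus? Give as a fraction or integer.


Maximum willingness to pay (at Q=0): P_max = 63
Quantity demanded at P* = 39:
Q* = (63 - 39)/1 = 24
CS = (1/2) * Q* * (P_max - P*)
CS = (1/2) * 24 * (63 - 39)
CS = (1/2) * 24 * 24 = 288

288


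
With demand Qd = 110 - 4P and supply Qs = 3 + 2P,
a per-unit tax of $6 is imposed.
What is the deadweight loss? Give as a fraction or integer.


Pre-tax equilibrium quantity: Q* = 116/3
Post-tax equilibrium quantity: Q_tax = 92/3
Reduction in quantity: Q* - Q_tax = 8
DWL = (1/2) * tax * (Q* - Q_tax)
DWL = (1/2) * 6 * 8 = 24

24


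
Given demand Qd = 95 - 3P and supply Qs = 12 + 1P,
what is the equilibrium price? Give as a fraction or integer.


At equilibrium, Qd = Qs.
95 - 3P = 12 + 1P
95 - 12 = 3P + 1P
83 = 4P
P* = 83/4 = 83/4

83/4


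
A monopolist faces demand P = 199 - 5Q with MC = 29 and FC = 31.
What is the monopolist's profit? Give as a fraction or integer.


MR = MC: 199 - 10Q = 29
Q* = 17
P* = 199 - 5*17 = 114
Profit = (P* - MC)*Q* - FC
= (114 - 29)*17 - 31
= 85*17 - 31
= 1445 - 31 = 1414

1414


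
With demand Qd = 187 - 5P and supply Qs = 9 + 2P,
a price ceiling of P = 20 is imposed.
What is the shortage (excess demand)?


At P = 20:
Qd = 187 - 5*20 = 87
Qs = 9 + 2*20 = 49
Shortage = Qd - Qs = 87 - 49 = 38

38


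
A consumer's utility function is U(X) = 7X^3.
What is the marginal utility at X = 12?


MU = dU/dX = 7*3*X^(3-1)
MU = 21*X^2
At X = 12:
MU = 21 * 12^2
MU = 21 * 144 = 3024

3024


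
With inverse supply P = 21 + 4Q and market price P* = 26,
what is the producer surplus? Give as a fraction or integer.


Minimum supply price (at Q=0): P_min = 21
Quantity supplied at P* = 26:
Q* = (26 - 21)/4 = 5/4
PS = (1/2) * Q* * (P* - P_min)
PS = (1/2) * 5/4 * (26 - 21)
PS = (1/2) * 5/4 * 5 = 25/8

25/8


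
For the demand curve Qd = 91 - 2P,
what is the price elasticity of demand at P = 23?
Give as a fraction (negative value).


dQ/dP = -2
At P = 23: Q = 91 - 2*23 = 45
E = (dQ/dP)(P/Q) = (-2)(23/45) = -46/45

-46/45


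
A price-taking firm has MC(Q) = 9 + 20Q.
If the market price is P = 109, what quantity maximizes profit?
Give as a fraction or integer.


In perfect competition, profit is maximized where P = MC.
109 = 9 + 20Q
100 = 20Q
Q* = 100/20 = 5

5


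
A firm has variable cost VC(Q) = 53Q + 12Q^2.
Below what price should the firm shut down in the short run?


AVC(Q) = VC(Q)/Q = 53 + 12Q
AVC is increasing in Q, so minimum AVC is at Q -> 0+.
Min AVC = 53
The firm should shut down if P < 53.

53


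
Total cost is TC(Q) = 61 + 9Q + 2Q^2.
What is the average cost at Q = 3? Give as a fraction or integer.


TC(3) = 61 + 9*3 + 2*3^2
TC(3) = 61 + 27 + 18 = 106
AC = TC/Q = 106/3 = 106/3

106/3


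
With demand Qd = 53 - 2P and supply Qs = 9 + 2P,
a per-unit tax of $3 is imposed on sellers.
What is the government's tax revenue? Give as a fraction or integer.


With tax on sellers, new supply: Qs' = 9 + 2(P - 3)
= 3 + 2P
New equilibrium quantity:
Q_new = 28
Tax revenue = tax * Q_new = 3 * 28 = 84

84


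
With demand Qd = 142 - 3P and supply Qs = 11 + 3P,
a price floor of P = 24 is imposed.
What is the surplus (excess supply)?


At P = 24:
Qd = 142 - 3*24 = 70
Qs = 11 + 3*24 = 83
Surplus = Qs - Qd = 83 - 70 = 13

13


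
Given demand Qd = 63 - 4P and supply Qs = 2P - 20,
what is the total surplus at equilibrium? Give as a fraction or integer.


Find equilibrium: 63 - 4P = 2P - 20
63 + 20 = 6P
P* = 83/6 = 83/6
Q* = 2*83/6 - 20 = 23/3
Inverse demand: P = 63/4 - Q/4, so P_max = 63/4
Inverse supply: P = 10 + Q/2, so P_min = 10
CS = (1/2) * 23/3 * (63/4 - 83/6) = 529/72
PS = (1/2) * 23/3 * (83/6 - 10) = 529/36
TS = CS + PS = 529/72 + 529/36 = 529/24

529/24


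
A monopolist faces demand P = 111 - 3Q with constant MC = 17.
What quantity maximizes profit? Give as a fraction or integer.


TR = P*Q = (111 - 3Q)Q = 111Q - 3Q^2
MR = dTR/dQ = 111 - 6Q
Set MR = MC:
111 - 6Q = 17
94 = 6Q
Q* = 94/6 = 47/3

47/3


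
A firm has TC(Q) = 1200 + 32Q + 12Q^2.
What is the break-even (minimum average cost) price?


AC(Q) = 1200/Q + 32 + 12Q
To minimize: dAC/dQ = -1200/Q^2 + 12 = 0
Q^2 = 1200/12 = 100
Q* = 10
Min AC = 1200/10 + 32 + 12*10
Min AC = 120 + 32 + 120 = 272

272


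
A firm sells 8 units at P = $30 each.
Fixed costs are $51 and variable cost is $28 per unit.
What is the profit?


Total Revenue = P * Q = 30 * 8 = $240
Total Cost = FC + VC*Q = 51 + 28*8 = $275
Profit = TR - TC = 240 - 275 = $-35

$-35


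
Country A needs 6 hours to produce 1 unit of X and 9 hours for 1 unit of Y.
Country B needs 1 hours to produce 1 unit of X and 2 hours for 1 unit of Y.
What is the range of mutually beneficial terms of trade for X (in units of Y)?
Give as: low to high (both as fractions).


Opportunity cost of X for Country A = hours_X / hours_Y = 6/9 = 2/3 units of Y
Opportunity cost of X for Country B = hours_X / hours_Y = 1/2 = 1/2 units of Y
Terms of trade must be between the two opportunity costs.
Range: 1/2 to 2/3

1/2 to 2/3


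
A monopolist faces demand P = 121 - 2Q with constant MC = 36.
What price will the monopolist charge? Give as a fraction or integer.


MR = 121 - 4Q
Set MR = MC: 121 - 4Q = 36
Q* = 85/4
Substitute into demand:
P* = 121 - 2*85/4 = 157/2

157/2


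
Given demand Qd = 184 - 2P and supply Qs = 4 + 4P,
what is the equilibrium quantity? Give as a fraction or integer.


First find equilibrium price:
184 - 2P = 4 + 4P
P* = 180/6 = 30
Then substitute into demand:
Q* = 184 - 2 * 30 = 124

124


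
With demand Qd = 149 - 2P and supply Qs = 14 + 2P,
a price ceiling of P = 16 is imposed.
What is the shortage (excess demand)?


At P = 16:
Qd = 149 - 2*16 = 117
Qs = 14 + 2*16 = 46
Shortage = Qd - Qs = 117 - 46 = 71

71


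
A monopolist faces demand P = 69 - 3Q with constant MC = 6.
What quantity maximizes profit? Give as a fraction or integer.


TR = P*Q = (69 - 3Q)Q = 69Q - 3Q^2
MR = dTR/dQ = 69 - 6Q
Set MR = MC:
69 - 6Q = 6
63 = 6Q
Q* = 63/6 = 21/2

21/2


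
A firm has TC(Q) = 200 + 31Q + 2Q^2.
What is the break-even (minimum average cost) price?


AC(Q) = 200/Q + 31 + 2Q
To minimize: dAC/dQ = -200/Q^2 + 2 = 0
Q^2 = 200/2 = 100
Q* = 10
Min AC = 200/10 + 31 + 2*10
Min AC = 20 + 31 + 20 = 71

71


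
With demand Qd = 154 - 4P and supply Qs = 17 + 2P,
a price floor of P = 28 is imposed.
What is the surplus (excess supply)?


At P = 28:
Qd = 154 - 4*28 = 42
Qs = 17 + 2*28 = 73
Surplus = Qs - Qd = 73 - 42 = 31

31


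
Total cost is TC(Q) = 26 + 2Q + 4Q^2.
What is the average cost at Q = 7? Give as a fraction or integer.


TC(7) = 26 + 2*7 + 4*7^2
TC(7) = 26 + 14 + 196 = 236
AC = TC/Q = 236/7 = 236/7

236/7


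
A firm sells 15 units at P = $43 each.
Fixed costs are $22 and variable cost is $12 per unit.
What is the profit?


Total Revenue = P * Q = 43 * 15 = $645
Total Cost = FC + VC*Q = 22 + 12*15 = $202
Profit = TR - TC = 645 - 202 = $443

$443


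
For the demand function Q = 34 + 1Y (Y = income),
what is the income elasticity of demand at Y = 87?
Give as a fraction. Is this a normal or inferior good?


dQ/dY = 1
At Y = 87: Q = 34 + 1*87 = 121
Ey = (dQ/dY)(Y/Q) = 1 * 87 / 121 = 87/121
Since Ey > 0, this is a normal good.

87/121 (normal good)


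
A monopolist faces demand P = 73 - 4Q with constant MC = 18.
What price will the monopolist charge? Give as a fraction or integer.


MR = 73 - 8Q
Set MR = MC: 73 - 8Q = 18
Q* = 55/8
Substitute into demand:
P* = 73 - 4*55/8 = 91/2

91/2


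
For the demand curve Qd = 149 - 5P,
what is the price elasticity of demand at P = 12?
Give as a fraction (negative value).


dQ/dP = -5
At P = 12: Q = 149 - 5*12 = 89
E = (dQ/dP)(P/Q) = (-5)(12/89) = -60/89

-60/89


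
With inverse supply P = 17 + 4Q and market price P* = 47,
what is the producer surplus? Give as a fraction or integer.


Minimum supply price (at Q=0): P_min = 17
Quantity supplied at P* = 47:
Q* = (47 - 17)/4 = 15/2
PS = (1/2) * Q* * (P* - P_min)
PS = (1/2) * 15/2 * (47 - 17)
PS = (1/2) * 15/2 * 30 = 225/2

225/2


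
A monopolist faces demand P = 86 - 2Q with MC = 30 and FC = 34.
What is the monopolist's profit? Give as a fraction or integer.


MR = MC: 86 - 4Q = 30
Q* = 14
P* = 86 - 2*14 = 58
Profit = (P* - MC)*Q* - FC
= (58 - 30)*14 - 34
= 28*14 - 34
= 392 - 34 = 358

358


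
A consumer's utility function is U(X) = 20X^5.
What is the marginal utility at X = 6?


MU = dU/dX = 20*5*X^(5-1)
MU = 100*X^4
At X = 6:
MU = 100 * 6^4
MU = 100 * 1296 = 129600

129600


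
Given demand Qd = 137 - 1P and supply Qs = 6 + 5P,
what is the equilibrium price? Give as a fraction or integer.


At equilibrium, Qd = Qs.
137 - 1P = 6 + 5P
137 - 6 = 1P + 5P
131 = 6P
P* = 131/6 = 131/6

131/6


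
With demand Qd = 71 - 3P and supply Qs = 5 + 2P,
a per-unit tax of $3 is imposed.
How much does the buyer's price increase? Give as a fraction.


With a per-unit tax, the buyer's price increase depends on relative slopes.
Supply slope: d = 2, Demand slope: b = 3
Buyer's price increase = d * tax / (b + d)
= 2 * 3 / (3 + 2)
= 6 / 5 = 6/5

6/5


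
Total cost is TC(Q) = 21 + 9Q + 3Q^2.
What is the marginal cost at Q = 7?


MC = dTC/dQ = 9 + 2*3*Q
At Q = 7:
MC = 9 + 6*7
MC = 9 + 42 = 51

51


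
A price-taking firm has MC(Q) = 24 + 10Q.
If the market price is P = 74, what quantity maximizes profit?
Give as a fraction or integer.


In perfect competition, profit is maximized where P = MC.
74 = 24 + 10Q
50 = 10Q
Q* = 50/10 = 5

5


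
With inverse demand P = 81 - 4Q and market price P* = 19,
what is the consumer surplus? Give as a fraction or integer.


Maximum willingness to pay (at Q=0): P_max = 81
Quantity demanded at P* = 19:
Q* = (81 - 19)/4 = 31/2
CS = (1/2) * Q* * (P_max - P*)
CS = (1/2) * 31/2 * (81 - 19)
CS = (1/2) * 31/2 * 62 = 961/2

961/2


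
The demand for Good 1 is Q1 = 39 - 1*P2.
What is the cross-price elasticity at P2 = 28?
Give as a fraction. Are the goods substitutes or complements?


dQ1/dP2 = -1
At P2 = 28: Q1 = 39 - 1*28 = 11
Exy = (dQ1/dP2)(P2/Q1) = -1 * 28 / 11 = -28/11
Since Exy < 0, the goods are complements.

-28/11 (complements)


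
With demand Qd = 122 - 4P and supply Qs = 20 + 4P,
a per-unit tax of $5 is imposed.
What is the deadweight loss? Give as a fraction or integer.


Pre-tax equilibrium quantity: Q* = 71
Post-tax equilibrium quantity: Q_tax = 61
Reduction in quantity: Q* - Q_tax = 10
DWL = (1/2) * tax * (Q* - Q_tax)
DWL = (1/2) * 5 * 10 = 25

25


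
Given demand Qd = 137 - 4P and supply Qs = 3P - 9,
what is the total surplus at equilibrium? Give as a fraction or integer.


Find equilibrium: 137 - 4P = 3P - 9
137 + 9 = 7P
P* = 146/7 = 146/7
Q* = 3*146/7 - 9 = 375/7
Inverse demand: P = 137/4 - Q/4, so P_max = 137/4
Inverse supply: P = 3 + Q/3, so P_min = 3
CS = (1/2) * 375/7 * (137/4 - 146/7) = 140625/392
PS = (1/2) * 375/7 * (146/7 - 3) = 46875/98
TS = CS + PS = 140625/392 + 46875/98 = 46875/56

46875/56
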